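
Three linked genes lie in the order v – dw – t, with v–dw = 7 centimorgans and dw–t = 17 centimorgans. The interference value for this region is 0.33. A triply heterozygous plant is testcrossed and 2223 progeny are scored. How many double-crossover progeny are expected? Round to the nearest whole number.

18

Map distances give recombination frequencies of 0.070 and 0.170 for the two intervals.
With interference 0.33 (so coincidence = 0.67), expected double-crossover frequency = 0.070 × 0.170 × 0.67 = 0.00797.
Expected number = 0.00797 × 2223 = 17.72 ≈ 18.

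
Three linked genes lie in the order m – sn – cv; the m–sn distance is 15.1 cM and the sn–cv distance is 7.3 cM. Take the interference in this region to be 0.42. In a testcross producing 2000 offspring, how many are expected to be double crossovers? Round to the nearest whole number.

Map distances give recombination frequencies of 0.151 and 0.073 for the two intervals.
With interference 0.42 (so coincidence = 0.58), expected double-crossover frequency = 0.151 × 0.073 × 0.58 = 0.00639.
Expected number = 0.00639 × 2000 = 12.79 ≈ 13.

13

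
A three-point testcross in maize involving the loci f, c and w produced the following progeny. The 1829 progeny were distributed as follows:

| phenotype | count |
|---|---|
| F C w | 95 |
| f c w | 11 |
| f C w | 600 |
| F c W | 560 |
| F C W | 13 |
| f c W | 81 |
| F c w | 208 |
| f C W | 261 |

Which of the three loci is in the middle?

c

The two most frequent reciprocal classes, F c W and f C w, are the parental types, so the F1 was F c W / f C w.
The two rarest classes, F C W and f c w, are the double crossovers. Comparing them with the parentals, only the c allele has switched, so c is the middle locus and the order is f – c – w.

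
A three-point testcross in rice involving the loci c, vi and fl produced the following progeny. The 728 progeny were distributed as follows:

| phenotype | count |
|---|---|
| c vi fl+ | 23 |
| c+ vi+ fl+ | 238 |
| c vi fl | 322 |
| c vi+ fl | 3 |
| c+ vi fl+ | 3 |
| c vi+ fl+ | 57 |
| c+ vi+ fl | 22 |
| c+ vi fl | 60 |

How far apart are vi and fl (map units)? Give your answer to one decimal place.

The two most frequent reciprocal classes, c+ vi+ fl+ and c vi fl, are the parental types, so the F1 was c+ vi+ fl+ / c vi fl.
The two rarest classes, c+ vi fl+ and c vi+ fl, are the double crossovers. Comparing them with the parentals, only the vi allele has switched, so vi is the middle locus and the order is c – vi – fl.
Crossovers in the vi–fl interval produce the single-crossover classes c+ vi+ fl and c vi fl+ (22 + 23 = 45) plus the double crossovers (6).
RF(vi–fl) = (45 + 6) / 728 = 51/728 = 0.0701 → 7.0 map units.

7.0 map units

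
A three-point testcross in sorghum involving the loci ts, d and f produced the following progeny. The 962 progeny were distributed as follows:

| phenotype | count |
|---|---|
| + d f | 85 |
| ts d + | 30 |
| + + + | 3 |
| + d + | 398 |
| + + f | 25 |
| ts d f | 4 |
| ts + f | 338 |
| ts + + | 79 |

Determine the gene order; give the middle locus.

d

The two most frequent reciprocal classes, + d + and ts + f, are the parental types, so the F1 was + d + / ts + f.
The two rarest classes, + + + and ts d f, are the double crossovers. Comparing them with the parentals, only the d allele has switched, so d is the middle locus and the order is ts – d – f.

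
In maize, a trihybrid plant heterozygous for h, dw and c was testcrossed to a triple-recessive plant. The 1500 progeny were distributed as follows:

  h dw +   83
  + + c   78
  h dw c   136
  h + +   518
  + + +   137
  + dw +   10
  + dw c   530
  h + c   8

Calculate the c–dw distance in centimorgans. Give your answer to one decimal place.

11.9 centimorgans

The two most frequent reciprocal classes, + dw c and h + +, are the parental types, so the F1 was + dw c / h + +.
The two rarest classes, + dw + and h + c, are the double crossovers. Comparing them with the parentals, only the c allele has switched, so c is the middle locus and the order is dw – c – h.
Crossovers in the dw–c interval produce the single-crossover classes + + c and h dw + (78 + 83 = 161) plus the double crossovers (18).
RF(dw–c) = (161 + 18) / 1500 = 179/1500 = 0.1193 → 11.9 centimorgans.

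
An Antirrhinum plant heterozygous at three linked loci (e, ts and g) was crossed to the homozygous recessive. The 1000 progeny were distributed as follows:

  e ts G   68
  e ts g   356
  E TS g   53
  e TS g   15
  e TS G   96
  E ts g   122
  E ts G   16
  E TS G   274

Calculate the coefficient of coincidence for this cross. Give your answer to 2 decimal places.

The two most frequent reciprocal classes, e ts g and E TS G, are the parental types, so the F1 was e ts g / E TS G.
The two rarest classes, e TS g and E ts G, are the double crossovers. Comparing them with the parentals, only the ts allele has switched, so ts is the middle locus and the order is g – ts – e.
g–ts: (121 + 31)/1000 = 0.1520; ts–e: (218 + 31)/1000 = 0.2490.
Expected DCO frequency = 0.1520 × 0.2490 ≈ 0.03785; observed = 31/1000 ≈ 0.03100.
Coefficient of coincidence = 0.03100/0.03785 ≈ 0.82.

0.82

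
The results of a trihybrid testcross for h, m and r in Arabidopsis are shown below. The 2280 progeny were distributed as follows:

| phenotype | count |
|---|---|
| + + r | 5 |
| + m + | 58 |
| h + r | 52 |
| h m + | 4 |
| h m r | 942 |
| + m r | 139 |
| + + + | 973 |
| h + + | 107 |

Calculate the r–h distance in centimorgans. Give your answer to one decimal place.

The two most frequent reciprocal classes, + + + and h m r, are the parental types, so the F1 was + + + / h m r.
The two rarest classes, + + r and h m +, are the double crossovers. Comparing them with the parentals, only the r allele has switched, so r is the middle locus and the order is m – r – h.
Crossovers in the r–h interval produce the single-crossover classes h + + and + m r (107 + 139 = 246) plus the double crossovers (9).
RF(r–h) = (246 + 9) / 2280 = 255/2280 = 0.1118 → 11.2 centimorgans.

11.2 centimorgans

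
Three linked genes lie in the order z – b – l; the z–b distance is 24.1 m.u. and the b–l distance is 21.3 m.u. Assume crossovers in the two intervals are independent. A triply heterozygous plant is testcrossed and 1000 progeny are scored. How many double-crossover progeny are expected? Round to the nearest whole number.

Map distances give recombination frequencies of 0.241 and 0.213 for the two intervals.
With no interference, expected double-crossover frequency = 0.241 × 0.213 = 0.05133.
Expected number = 0.05133 × 1000 = 51.33 ≈ 51.

51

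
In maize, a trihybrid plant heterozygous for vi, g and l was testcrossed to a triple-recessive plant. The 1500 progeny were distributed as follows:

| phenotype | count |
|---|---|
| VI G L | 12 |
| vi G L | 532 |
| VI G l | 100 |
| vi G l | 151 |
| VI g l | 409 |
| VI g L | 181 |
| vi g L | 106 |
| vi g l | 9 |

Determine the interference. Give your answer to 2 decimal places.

The two most frequent reciprocal classes, VI g l and vi G L, are the parental types, so the F1 was VI g l / vi G L.
The two rarest classes, vi g l and VI G L, are the double crossovers. Comparing them with the parentals, only the vi allele has switched, so vi is the middle locus and the order is g – vi – l.
g–vi: (206 + 21)/1500 = 0.1513; vi–l: (332 + 21)/1500 = 0.2353.
Expected DCO frequency = 0.1513 × 0.2353 ≈ 0.03560; observed = 21/1500 ≈ 0.01400.
Coefficient of coincidence = 0.01400/0.03560 ≈ 0.39; interference = 1 − 0.39 = 0.61.

0.61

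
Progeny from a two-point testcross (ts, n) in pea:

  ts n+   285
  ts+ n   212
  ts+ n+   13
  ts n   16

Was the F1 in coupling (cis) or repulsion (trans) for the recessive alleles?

trans

The two most frequent classes are ts+ n (212) and ts n+ (285); these are the parental (non-recombinant) types.
So the F1 carried ts+ n on one chromosome and ts n+ on the other — the recessive alleles are on opposite chromosomes (trans / repulsion).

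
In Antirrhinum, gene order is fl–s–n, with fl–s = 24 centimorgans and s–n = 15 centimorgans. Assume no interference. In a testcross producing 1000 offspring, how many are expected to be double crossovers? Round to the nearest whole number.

Map distances give recombination frequencies of 0.240 and 0.150 for the two intervals.
With no interference, expected double-crossover frequency = 0.240 × 0.150 = 0.03600.
Expected number = 0.03600 × 1000 = 36.00 ≈ 36.

36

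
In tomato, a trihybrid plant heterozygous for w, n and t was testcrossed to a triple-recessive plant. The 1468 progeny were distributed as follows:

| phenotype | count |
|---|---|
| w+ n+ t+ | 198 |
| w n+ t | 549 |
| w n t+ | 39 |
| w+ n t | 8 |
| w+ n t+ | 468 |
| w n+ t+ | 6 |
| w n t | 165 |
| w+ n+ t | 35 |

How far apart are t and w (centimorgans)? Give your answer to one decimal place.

The two most frequent reciprocal classes, w n+ t and w+ n t+, are the parental types, so the F1 was w n+ t / w+ n t+.
The two rarest classes, w n+ t+ and w+ n t, are the double crossovers. Comparing them with the parentals, only the t allele has switched, so t is the middle locus and the order is w – t – n.
Crossovers in the w–t interval produce the single-crossover classes w+ n+ t and w n t+ (35 + 39 = 74) plus the double crossovers (14).
RF(w–t) = (74 + 14) / 1468 = 88/1468 = 0.0599 → 6.0 centimorgans.

6.0 centimorgans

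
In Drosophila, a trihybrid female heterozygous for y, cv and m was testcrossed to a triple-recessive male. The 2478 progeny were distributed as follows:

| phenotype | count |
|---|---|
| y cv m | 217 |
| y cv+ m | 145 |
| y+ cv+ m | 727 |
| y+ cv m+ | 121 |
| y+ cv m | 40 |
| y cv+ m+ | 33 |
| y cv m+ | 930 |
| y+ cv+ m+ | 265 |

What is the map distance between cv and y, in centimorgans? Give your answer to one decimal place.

13.7 centimorgans

The two most frequent reciprocal classes, y+ cv+ m and y cv m+, are the parental types, so the F1 was y+ cv+ m / y cv m+.
The two rarest classes, y+ cv m and y cv+ m+, are the double crossovers. Comparing them with the parentals, only the cv allele has switched, so cv is the middle locus and the order is m – cv – y.
Crossovers in the cv–y interval produce the single-crossover classes y cv+ m and y+ cv m+ (145 + 121 = 266) plus the double crossovers (73).
RF(cv–y) = (266 + 73) / 2478 = 339/2478 = 0.1368 → 13.7 centimorgans.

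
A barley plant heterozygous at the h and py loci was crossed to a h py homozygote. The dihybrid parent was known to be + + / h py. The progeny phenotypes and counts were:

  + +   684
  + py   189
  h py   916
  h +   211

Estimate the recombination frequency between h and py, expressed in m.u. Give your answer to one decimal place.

The recombinant classes are + py and h +: 189 + 211 = 400.
Recombination frequency = 400/2000 = 0.2000 ≈ 20.0%, i.e. 20.0 m.u.

20.0 m.u.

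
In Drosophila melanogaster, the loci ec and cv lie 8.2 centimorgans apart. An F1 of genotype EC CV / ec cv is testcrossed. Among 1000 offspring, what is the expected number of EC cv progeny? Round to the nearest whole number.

41

A map distance of 8.2 centimorgans corresponds to a recombination frequency of 0.082.
The F1 is EC CV / ec cv, so EC cv is a recombinant gamete class with expected frequency r/2 = 0.082/2 = 0.0410.
Expected number = 0.0410 × 1000 = 41.00 ≈ 41.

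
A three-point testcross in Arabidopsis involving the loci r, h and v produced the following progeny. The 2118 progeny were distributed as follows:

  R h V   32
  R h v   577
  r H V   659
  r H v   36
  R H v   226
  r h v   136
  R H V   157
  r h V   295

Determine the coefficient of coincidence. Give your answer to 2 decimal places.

0.68

The two most frequent reciprocal classes, r H V and R h v, are the parental types, so the F1 was r H V / R h v.
The two rarest classes, r H v and R h V, are the double crossovers. Comparing them with the parentals, only the v allele has switched, so v is the middle locus and the order is r – v – h.
r–v: (293 + 68)/2118 = 0.1704; v–h: (521 + 68)/2118 = 0.2781.
Expected DCO frequency = 0.1704 × 0.2781 ≈ 0.04739; observed = 68/2118 ≈ 0.03211.
Coefficient of coincidence = 0.03211/0.04739 ≈ 0.68.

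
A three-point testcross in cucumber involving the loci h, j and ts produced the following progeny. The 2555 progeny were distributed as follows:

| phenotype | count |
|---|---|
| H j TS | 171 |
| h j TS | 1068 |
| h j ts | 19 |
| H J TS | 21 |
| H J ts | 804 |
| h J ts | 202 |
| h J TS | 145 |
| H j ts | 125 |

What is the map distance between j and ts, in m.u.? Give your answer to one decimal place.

The two most frequent reciprocal classes, h j TS and H J ts, are the parental types, so the F1 was h j TS / H J ts.
The two rarest classes, h j ts and H J TS, are the double crossovers. Comparing them with the parentals, only the ts allele has switched, so ts is the middle locus and the order is j – ts – h.
Crossovers in the j–ts interval produce the single-crossover classes h J TS and H j ts (145 + 125 = 270) plus the double crossovers (40).
RF(j–ts) = (270 + 40) / 2555 = 310/2555 = 0.1213 → 12.1 m.u.

12.1 m.u.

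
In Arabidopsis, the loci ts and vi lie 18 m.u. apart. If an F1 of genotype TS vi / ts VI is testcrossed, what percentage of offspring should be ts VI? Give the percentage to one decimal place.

A map distance of 18 m.u. corresponds to a recombination frequency of 0.180.
The F1 is TS vi / ts VI, so ts VI is a parental gamete class with expected frequency (1 − r)/2 = 0.820/2 = 0.4100.
That is 0.4100 = 41.0% of the progeny.

41.0%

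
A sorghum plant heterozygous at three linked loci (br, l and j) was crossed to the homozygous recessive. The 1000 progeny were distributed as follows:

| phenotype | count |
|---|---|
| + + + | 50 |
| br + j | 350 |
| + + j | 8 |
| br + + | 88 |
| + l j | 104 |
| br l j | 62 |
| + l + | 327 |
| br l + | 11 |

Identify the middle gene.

The two most frequent reciprocal classes, + l + and br + j, are the parental types, so the F1 was + l + / br + j.
The two rarest classes, br l + and + + j, are the double crossovers. Comparing them with the parentals, only the br allele has switched, so br is the middle locus and the order is j – br – l.

br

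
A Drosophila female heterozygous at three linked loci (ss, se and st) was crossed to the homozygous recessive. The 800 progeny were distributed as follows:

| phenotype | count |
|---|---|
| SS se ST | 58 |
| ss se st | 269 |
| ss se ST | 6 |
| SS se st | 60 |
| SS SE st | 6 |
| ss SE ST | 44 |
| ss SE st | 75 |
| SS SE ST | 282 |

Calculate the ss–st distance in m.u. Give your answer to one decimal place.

The two most frequent reciprocal classes, ss se st and SS SE ST, are the parental types, so the F1 was ss se st / SS SE ST.
The two rarest classes, ss se ST and SS SE st, are the double crossovers. Comparing them with the parentals, only the st allele has switched, so st is the middle locus and the order is ss – st – se.
Crossovers in the ss–st interval produce the single-crossover classes SS se st and ss SE ST (60 + 44 = 104) plus the double crossovers (12).
RF(ss–st) = (104 + 12) / 800 = 116/800 = 0.1450 → 14.5 m.u.

14.5 m.u.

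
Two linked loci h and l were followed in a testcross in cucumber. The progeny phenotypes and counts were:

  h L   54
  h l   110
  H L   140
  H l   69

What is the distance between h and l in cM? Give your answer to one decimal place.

33.0 cM

The two most frequent classes, H L (140) and h l (110), are the parental types, so the F1 was H L / h l.
The recombinant classes are H l and h L: 69 + 54 = 123.
Recombination frequency = 123/373 = 0.3298 ≈ 33.0%, i.e. 33.0 cM.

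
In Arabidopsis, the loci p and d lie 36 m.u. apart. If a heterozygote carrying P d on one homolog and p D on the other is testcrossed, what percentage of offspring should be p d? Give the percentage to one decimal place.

18.0%

A map distance of 36 m.u. corresponds to a recombination frequency of 0.360.
The F1 is P d / p D, so p d is a recombinant gamete class with expected frequency r/2 = 0.360/2 = 0.1800.
That is 0.1800 = 18.0% of the progeny.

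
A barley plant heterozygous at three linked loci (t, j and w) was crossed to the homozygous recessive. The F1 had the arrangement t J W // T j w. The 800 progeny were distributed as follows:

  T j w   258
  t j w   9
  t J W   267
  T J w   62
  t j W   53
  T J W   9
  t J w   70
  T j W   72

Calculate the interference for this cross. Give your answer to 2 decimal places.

The two rarest classes, T J W and t j w, are the double crossovers. Comparing them with the parentals, only the t allele has switched, so t is the middle locus and the order is w – t – j.
w–t: (142 + 18)/800 = 0.2000; t–j: (115 + 18)/800 = 0.1663.
Expected DCO frequency = 0.2000 × 0.1663 ≈ 0.03326; observed = 18/800 ≈ 0.02250.
Coefficient of coincidence = 0.02250/0.03326 ≈ 0.68; interference = 1 − 0.68 = 0.32.

0.32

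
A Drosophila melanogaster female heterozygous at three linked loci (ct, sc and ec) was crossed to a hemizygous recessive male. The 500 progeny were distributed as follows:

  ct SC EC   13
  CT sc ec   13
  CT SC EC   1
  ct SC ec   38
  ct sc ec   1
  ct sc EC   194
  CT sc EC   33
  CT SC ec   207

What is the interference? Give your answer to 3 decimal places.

The two most frequent reciprocal classes, ct sc EC and CT SC ec, are the parental types, so the F1 was ct sc EC / CT SC ec.
The two rarest classes, ct sc ec and CT SC EC, are the double crossovers. Comparing them with the parentals, only the ec allele has switched, so ec is the middle locus and the order is sc – ec – ct.
sc–ec: (26 + 2)/500 = 0.0560; ec–ct: (71 + 2)/500 = 0.1460.
Expected DCO frequency = 0.0560 × 0.1460 ≈ 0.00818; observed = 2/500 ≈ 0.00400.
Coefficient of coincidence = 0.00400/0.00818 ≈ 0.489; interference = 1 − 0.489 = 0.511.

0.511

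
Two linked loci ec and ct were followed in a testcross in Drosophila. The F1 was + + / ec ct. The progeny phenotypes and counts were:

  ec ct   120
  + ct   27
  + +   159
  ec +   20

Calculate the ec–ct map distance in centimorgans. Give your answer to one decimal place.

14.4 centimorgans

The recombinant classes are + ct and ec +: 27 + 20 = 47.
Recombination frequency = 47/326 = 0.1442 ≈ 14.4%, i.e. 14.4 centimorgans.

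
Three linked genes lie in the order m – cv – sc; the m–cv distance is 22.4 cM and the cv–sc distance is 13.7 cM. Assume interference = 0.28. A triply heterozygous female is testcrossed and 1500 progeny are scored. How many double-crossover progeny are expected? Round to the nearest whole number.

Map distances give recombination frequencies of 0.224 and 0.137 for the two intervals.
With interference 0.28 (so coincidence = 0.72), expected double-crossover frequency = 0.224 × 0.137 × 0.72 = 0.02210.
Expected number = 0.02210 × 1500 = 33.14 ≈ 33.

33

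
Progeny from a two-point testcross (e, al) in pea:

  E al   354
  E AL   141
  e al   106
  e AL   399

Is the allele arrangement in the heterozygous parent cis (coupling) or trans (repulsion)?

The two most frequent classes are E al (354) and e AL (399); these are the parental (non-recombinant) types.
So the F1 carried E al on one chromosome and e AL on the other — the recessive alleles are on opposite chromosomes (trans / repulsion).

trans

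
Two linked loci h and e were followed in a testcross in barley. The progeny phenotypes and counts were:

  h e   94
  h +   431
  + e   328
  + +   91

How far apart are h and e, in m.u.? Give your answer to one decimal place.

The two most frequent classes, + e (328) and h + (431), are the parental types, so the F1 was + e / h +.
The recombinant classes are + + and h e: 91 + 94 = 185.
Recombination frequency = 185/944 = 0.1960 ≈ 19.6%, i.e. 19.6 m.u.

19.6 m.u.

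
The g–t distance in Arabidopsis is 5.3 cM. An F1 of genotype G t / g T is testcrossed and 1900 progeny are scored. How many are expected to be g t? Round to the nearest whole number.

50

A map distance of 5.3 cM corresponds to a recombination frequency of 0.053.
The F1 is G t / g T, so g t is a recombinant gamete class with expected frequency r/2 = 0.053/2 = 0.0265.
Expected number = 0.0265 × 1900 = 50.35 ≈ 50.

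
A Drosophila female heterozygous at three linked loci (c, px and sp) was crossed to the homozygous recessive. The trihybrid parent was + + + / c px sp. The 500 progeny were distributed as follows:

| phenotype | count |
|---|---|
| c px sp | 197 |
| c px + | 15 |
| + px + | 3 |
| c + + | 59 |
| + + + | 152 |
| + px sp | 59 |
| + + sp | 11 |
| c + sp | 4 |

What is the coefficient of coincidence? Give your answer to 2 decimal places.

The two rarest classes, + px + and c + sp, are the double crossovers. Comparing them with the parentals, only the px allele has switched, so px is the middle locus and the order is sp – px – c.
sp–px: (26 + 7)/500 = 0.0660; px–c: (118 + 7)/500 = 0.2500.
Expected DCO frequency = 0.0660 × 0.2500 ≈ 0.01650; observed = 7/500 ≈ 0.01400.
Coefficient of coincidence = 0.01400/0.01650 ≈ 0.85.

0.85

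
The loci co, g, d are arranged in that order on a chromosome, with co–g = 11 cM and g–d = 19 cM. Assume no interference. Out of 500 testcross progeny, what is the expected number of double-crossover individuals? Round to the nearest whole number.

Map distances give recombination frequencies of 0.110 and 0.190 for the two intervals.
With no interference, expected double-crossover frequency = 0.110 × 0.190 = 0.02090.
Expected number = 0.02090 × 500 = 10.45 ≈ 10.

10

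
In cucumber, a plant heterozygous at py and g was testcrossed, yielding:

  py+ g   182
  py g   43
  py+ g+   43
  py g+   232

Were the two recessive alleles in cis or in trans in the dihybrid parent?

trans

The two most frequent classes are py+ g (182) and py g+ (232); these are the parental (non-recombinant) types.
So the F1 carried py+ g on one chromosome and py g+ on the other — the recessive alleles are on opposite chromosomes (trans / repulsion).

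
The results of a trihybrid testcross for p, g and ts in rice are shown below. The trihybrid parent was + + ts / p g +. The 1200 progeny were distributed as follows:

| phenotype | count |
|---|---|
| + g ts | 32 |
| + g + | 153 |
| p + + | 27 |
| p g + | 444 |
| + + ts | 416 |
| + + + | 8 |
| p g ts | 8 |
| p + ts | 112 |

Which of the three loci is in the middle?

The two rarest classes, + + + and p g ts, are the double crossovers. Comparing them with the parentals, only the ts allele has switched, so ts is the middle locus and the order is p – ts – g.

ts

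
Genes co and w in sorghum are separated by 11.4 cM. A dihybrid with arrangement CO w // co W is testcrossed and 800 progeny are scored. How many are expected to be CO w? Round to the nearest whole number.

A map distance of 11.4 cM corresponds to a recombination frequency of 0.114.
The F1 is CO w / co W, so CO w is a parental gamete class with expected frequency (1 − r)/2 = 0.886/2 = 0.4430.
Expected number = 0.4430 × 800 = 354.40 ≈ 354.

354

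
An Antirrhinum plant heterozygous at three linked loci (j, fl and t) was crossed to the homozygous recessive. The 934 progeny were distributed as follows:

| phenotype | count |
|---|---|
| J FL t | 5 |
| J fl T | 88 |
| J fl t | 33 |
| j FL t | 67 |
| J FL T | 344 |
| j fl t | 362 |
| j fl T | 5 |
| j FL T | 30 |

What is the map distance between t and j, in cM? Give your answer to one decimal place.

The two most frequent reciprocal classes, J FL T and j fl t, are the parental types, so the F1 was J FL T / j fl t.
The two rarest classes, J FL t and j fl T, are the double crossovers. Comparing them with the parentals, only the t allele has switched, so t is the middle locus and the order is fl – t – j.
Crossovers in the t–j interval produce the single-crossover classes j FL T and J fl t (30 + 33 = 63) plus the double crossovers (10).
RF(t–j) = (63 + 10) / 934 = 73/934 = 0.0782 → 7.8 cM.

7.8 cM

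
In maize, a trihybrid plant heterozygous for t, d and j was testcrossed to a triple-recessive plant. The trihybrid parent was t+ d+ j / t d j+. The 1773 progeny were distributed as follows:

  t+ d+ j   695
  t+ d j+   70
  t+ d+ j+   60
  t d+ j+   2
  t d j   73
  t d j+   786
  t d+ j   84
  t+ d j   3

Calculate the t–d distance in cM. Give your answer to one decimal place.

The two rarest classes, t+ d j and t d+ j+, are the double crossovers. Comparing them with the parentals, only the d allele has switched, so d is the middle locus and the order is j – d – t.
Crossovers in the d–t interval produce the single-crossover classes t d+ j and t+ d j+ (84 + 70 = 154) plus the double crossovers (5).
RF(d–t) = (154 + 5) / 1773 = 159/1773 = 0.0897 → 9.0 cM.

9.0 cM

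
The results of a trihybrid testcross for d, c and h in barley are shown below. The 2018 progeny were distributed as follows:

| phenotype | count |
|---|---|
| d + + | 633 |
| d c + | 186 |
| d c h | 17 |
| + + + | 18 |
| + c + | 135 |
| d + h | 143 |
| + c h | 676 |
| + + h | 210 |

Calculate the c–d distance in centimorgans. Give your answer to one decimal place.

21.4 centimorgans

The two most frequent reciprocal classes, d + + and + c h, are the parental types, so the F1 was d + + / + c h.
The two rarest classes, + + + and d c h, are the double crossovers. Comparing them with the parentals, only the d allele has switched, so d is the middle locus and the order is h – d – c.
Crossovers in the d–c interval produce the single-crossover classes d c + and + + h (186 + 210 = 396) plus the double crossovers (35).
RF(d–c) = (396 + 35) / 2018 = 431/2018 = 0.2136 → 21.4 centimorgans.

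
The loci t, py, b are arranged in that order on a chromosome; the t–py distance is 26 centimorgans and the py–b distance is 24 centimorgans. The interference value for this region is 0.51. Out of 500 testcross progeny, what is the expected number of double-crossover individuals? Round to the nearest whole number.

Map distances give recombination frequencies of 0.260 and 0.240 for the two intervals.
With interference 0.51 (so coincidence = 0.49), expected double-crossover frequency = 0.260 × 0.240 × 0.49 = 0.03058.
Expected number = 0.03058 × 500 = 15.29 ≈ 15.

15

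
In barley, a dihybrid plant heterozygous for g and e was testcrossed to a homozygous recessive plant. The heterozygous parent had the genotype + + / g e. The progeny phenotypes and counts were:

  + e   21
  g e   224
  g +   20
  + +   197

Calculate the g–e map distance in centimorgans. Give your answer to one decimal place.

The recombinant classes are + e and g +: 21 + 20 = 41.
Recombination frequency = 41/462 = 0.0887 ≈ 8.9%, i.e. 8.9 centimorgans.

8.9 centimorgans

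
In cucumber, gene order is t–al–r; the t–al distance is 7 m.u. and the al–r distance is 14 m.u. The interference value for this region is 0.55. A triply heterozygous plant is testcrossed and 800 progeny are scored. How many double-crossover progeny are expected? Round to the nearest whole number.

4

Map distances give recombination frequencies of 0.070 and 0.140 for the two intervals.
With interference 0.55 (so coincidence = 0.45), expected double-crossover frequency = 0.070 × 0.140 × 0.45 = 0.00441.
Expected number = 0.00441 × 800 = 3.53 ≈ 4.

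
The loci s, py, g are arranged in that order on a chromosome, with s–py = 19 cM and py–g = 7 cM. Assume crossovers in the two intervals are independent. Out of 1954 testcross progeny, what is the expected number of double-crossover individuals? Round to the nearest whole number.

26

Map distances give recombination frequencies of 0.190 and 0.070 for the two intervals.
With no interference, expected double-crossover frequency = 0.190 × 0.070 = 0.01330.
Expected number = 0.01330 × 1954 = 25.99 ≈ 26.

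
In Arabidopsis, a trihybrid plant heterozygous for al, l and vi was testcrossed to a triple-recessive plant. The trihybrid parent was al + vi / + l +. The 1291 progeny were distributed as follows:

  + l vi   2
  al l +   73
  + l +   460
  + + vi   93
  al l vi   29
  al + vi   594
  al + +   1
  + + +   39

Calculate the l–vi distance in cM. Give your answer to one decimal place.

5.5 cM

The two rarest classes, al + + and + l vi, are the double crossovers. Comparing them with the parentals, only the vi allele has switched, so vi is the middle locus and the order is al – vi – l.
Crossovers in the vi–l interval produce the single-crossover classes al l vi and + + + (29 + 39 = 68) plus the double crossovers (3).
RF(vi–l) = (68 + 3) / 1291 = 71/1291 = 0.0550 → 5.5 cM.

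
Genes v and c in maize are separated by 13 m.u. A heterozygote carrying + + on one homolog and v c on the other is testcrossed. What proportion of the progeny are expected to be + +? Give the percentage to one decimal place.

43.5%

A map distance of 13 m.u. corresponds to a recombination frequency of 0.130.
The F1 is + + / v c, so + + is a parental gamete class with expected frequency (1 − r)/2 = 0.870/2 = 0.4350.
That is 0.4350 = 43.5% of the progeny.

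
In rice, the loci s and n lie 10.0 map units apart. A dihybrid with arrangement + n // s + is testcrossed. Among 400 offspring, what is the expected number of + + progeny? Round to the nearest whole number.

20

A map distance of 10.0 map units corresponds to a recombination frequency of 0.100.
The F1 is + n / s +, so + + is a recombinant gamete class with expected frequency r/2 = 0.100/2 = 0.0500.
Expected number = 0.0500 × 400 = 20.00 ≈ 20.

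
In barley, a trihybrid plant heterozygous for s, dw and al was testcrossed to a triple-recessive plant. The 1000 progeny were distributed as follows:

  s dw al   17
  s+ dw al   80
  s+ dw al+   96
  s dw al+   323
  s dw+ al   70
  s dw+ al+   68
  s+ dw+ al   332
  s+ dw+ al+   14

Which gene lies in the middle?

The two most frequent reciprocal classes, s+ dw+ al and s dw al+, are the parental types, so the F1 was s+ dw+ al / s dw al+.
The two rarest classes, s+ dw+ al+ and s dw al, are the double crossovers. Comparing them with the parentals, only the al allele has switched, so al is the middle locus and the order is s – al – dw.

al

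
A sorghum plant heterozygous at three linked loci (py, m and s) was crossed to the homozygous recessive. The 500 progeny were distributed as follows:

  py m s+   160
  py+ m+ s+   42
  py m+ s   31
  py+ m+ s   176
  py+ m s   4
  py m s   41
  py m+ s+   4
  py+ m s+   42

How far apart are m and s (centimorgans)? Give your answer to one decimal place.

The two most frequent reciprocal classes, py m s+ and py+ m+ s, are the parental types, so the F1 was py m s+ / py+ m+ s.
The two rarest classes, py m+ s+ and py+ m s, are the double crossovers. Comparing them with the parentals, only the m allele has switched, so m is the middle locus and the order is py – m – s.
Crossovers in the m–s interval produce the single-crossover classes py m s and py+ m+ s+ (41 + 42 = 83) plus the double crossovers (8).
RF(m–s) = (83 + 8) / 500 = 91/500 = 0.1820 → 18.2 centimorgans.

18.2 centimorgans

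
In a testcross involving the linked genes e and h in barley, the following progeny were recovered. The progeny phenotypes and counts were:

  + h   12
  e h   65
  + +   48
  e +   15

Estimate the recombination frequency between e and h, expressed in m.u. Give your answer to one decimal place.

The two most frequent classes, + + (48) and e h (65), are the parental types, so the F1 was + + / e h.
The recombinant classes are + h and e +: 12 + 15 = 27.
Recombination frequency = 27/140 = 0.1929 ≈ 19.3%, i.e. 19.3 m.u.

19.3 m.u.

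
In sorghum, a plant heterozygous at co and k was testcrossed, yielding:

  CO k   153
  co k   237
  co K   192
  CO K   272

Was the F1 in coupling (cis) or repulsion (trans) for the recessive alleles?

cis

The two most frequent classes are CO K (272) and co k (237); these are the parental (non-recombinant) types.
So the F1 carried CO K on one chromosome and co k on the other — the recessive alleles are on the same chromosome (cis / coupling).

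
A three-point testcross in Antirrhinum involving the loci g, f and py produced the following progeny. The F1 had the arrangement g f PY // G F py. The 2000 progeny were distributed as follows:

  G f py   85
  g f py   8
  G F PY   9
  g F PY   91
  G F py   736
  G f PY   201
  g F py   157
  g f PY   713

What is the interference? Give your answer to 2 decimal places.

The two rarest classes, g f py and G F PY, are the double crossovers. Comparing them with the parentals, only the py allele has switched, so py is the middle locus and the order is f – py – g.
f–py: (176 + 17)/2000 = 0.0965; py–g: (358 + 17)/2000 = 0.1875.
Expected DCO frequency = 0.0965 × 0.1875 ≈ 0.01809; observed = 17/2000 ≈ 0.00850.
Coefficient of coincidence = 0.00850/0.01809 ≈ 0.47; interference = 1 − 0.47 = 0.53.

0.53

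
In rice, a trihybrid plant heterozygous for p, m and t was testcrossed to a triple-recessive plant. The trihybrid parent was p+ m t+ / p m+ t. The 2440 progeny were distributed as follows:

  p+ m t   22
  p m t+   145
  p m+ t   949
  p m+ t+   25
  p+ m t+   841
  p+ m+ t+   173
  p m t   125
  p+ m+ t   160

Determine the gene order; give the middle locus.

t

The two rarest classes, p+ m t and p m+ t+, are the double crossovers. Comparing them with the parentals, only the t allele has switched, so t is the middle locus and the order is p – t – m.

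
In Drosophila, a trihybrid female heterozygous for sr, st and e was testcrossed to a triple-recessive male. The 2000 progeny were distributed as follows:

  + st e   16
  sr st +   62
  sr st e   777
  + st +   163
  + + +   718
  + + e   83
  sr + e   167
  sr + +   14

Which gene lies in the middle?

sr

The two most frequent reciprocal classes, + + + and sr st e, are the parental types, so the F1 was + + + / sr st e.
The two rarest classes, sr + + and + st e, are the double crossovers. Comparing them with the parentals, only the sr allele has switched, so sr is the middle locus and the order is st – sr – e.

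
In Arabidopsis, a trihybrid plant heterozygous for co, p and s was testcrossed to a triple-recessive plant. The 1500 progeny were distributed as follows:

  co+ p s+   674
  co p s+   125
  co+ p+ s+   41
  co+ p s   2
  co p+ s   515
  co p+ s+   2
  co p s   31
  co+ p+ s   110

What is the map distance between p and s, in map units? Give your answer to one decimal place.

5.1 map units

The two most frequent reciprocal classes, co p+ s and co+ p s+, are the parental types, so the F1 was co p+ s / co+ p s+.
The two rarest classes, co p+ s+ and co+ p s, are the double crossovers. Comparing them with the parentals, only the s allele has switched, so s is the middle locus and the order is p – s – co.
Crossovers in the p–s interval produce the single-crossover classes co p s and co+ p+ s+ (31 + 41 = 72) plus the double crossovers (4).
RF(p–s) = (72 + 4) / 1500 = 76/1500 = 0.0507 → 5.1 map units.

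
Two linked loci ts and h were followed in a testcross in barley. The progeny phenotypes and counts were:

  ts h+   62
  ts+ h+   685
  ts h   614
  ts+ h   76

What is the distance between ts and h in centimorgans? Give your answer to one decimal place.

9.6 centimorgans

The two most frequent classes, ts+ h+ (685) and ts h (614), are the parental types, so the F1 was ts+ h+ / ts h.
The recombinant classes are ts+ h and ts h+: 76 + 62 = 138.
Recombination frequency = 138/1437 = 0.0960 ≈ 9.6%, i.e. 9.6 centimorgans.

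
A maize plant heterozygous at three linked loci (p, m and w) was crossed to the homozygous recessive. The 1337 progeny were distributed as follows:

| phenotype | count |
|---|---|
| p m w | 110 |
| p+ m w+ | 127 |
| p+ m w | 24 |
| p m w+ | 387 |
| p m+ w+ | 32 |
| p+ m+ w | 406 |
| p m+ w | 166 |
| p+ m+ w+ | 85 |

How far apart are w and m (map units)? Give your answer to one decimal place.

The two most frequent reciprocal classes, p m w+ and p+ m+ w, are the parental types, so the F1 was p m w+ / p+ m+ w.
The two rarest classes, p m+ w+ and p+ m w, are the double crossovers. Comparing them with the parentals, only the m allele has switched, so m is the middle locus and the order is p – m – w.
Crossovers in the m–w interval produce the single-crossover classes p m w and p+ m+ w+ (110 + 85 = 195) plus the double crossovers (56).
RF(m–w) = (195 + 56) / 1337 = 251/1337 = 0.1877 → 18.8 map units.

18.8 map units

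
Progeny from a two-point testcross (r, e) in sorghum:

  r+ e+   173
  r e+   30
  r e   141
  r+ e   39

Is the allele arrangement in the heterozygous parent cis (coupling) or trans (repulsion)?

cis

The two most frequent classes are r+ e+ (173) and r e (141); these are the parental (non-recombinant) types.
So the F1 carried r+ e+ on one chromosome and r e on the other — the recessive alleles are on the same chromosome (cis / coupling).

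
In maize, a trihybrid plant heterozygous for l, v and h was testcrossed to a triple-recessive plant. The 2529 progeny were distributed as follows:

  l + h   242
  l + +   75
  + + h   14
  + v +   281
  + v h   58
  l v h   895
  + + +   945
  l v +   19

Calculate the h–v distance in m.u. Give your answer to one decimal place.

The two most frequent reciprocal classes, + + + and l v h, are the parental types, so the F1 was + + + / l v h.
The two rarest classes, + + h and l v +, are the double crossovers. Comparing them with the parentals, only the h allele has switched, so h is the middle locus and the order is l – h – v.
Crossovers in the h–v interval produce the single-crossover classes + v + and l + h (281 + 242 = 523) plus the double crossovers (33).
RF(h–v) = (523 + 33) / 2529 = 556/2529 = 0.2198 → 22.0 m.u.

22.0 m.u.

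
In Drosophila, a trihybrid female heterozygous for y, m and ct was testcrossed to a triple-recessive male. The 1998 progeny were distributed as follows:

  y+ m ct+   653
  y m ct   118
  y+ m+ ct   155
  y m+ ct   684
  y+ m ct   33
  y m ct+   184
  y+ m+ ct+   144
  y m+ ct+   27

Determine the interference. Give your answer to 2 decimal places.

0.07

The two most frequent reciprocal classes, y m+ ct and y+ m ct+, are the parental types, so the F1 was y m+ ct / y+ m ct+.
The two rarest classes, y m+ ct+ and y+ m ct, are the double crossovers. Comparing them with the parentals, only the ct allele has switched, so ct is the middle locus and the order is m – ct – y.
m–ct: (262 + 60)/1998 = 0.1612; ct–y: (339 + 60)/1998 = 0.1997.
Expected DCO frequency = 0.1612 × 0.1997 ≈ 0.03219; observed = 60/1998 ≈ 0.03003.
Coefficient of coincidence = 0.03003/0.03219 ≈ 0.93; interference = 1 − 0.93 = 0.07.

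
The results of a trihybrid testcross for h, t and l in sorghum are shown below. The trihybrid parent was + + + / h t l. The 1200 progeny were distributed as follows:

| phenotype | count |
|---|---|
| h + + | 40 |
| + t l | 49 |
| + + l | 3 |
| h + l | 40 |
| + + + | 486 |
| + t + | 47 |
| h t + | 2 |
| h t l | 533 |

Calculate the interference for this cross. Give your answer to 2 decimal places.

0.31

The two rarest classes, + + l and h t +, are the double crossovers. Comparing them with the parentals, only the l allele has switched, so l is the middle locus and the order is t – l – h.
t–l: (87 + 5)/1200 = 0.0767; l–h: (89 + 5)/1200 = 0.0783.
Expected DCO frequency = 0.0767 × 0.0783 ≈ 0.00601; observed = 5/1200 ≈ 0.00417.
Coefficient of coincidence = 0.00417/0.00601 ≈ 0.69; interference = 1 − 0.69 = 0.31.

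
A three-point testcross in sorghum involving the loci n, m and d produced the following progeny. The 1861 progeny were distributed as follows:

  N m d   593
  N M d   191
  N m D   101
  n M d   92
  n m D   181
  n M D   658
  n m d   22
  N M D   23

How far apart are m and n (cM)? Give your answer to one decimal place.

The two most frequent reciprocal classes, n M D and N m d, are the parental types, so the F1 was n M D / N m d.
The two rarest classes, N M D and n m d, are the double crossovers. Comparing them with the parentals, only the n allele has switched, so n is the middle locus and the order is d – n – m.
Crossovers in the n–m interval produce the single-crossover classes n m D and N M d (181 + 191 = 372) plus the double crossovers (45).
RF(n–m) = (372 + 45) / 1861 = 417/1861 = 0.2241 → 22.4 cM.

22.4 cM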